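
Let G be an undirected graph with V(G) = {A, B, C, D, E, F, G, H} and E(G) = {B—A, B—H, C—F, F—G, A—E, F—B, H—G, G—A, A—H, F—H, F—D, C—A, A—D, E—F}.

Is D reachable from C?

Explore from C.
Distance 1: reach A, F.
Distance 2: reach B, D, E, G, H.
Found D.

Yes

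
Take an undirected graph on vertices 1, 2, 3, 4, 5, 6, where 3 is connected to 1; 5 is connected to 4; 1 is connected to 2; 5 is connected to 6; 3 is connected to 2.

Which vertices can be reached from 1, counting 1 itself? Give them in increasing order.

1, 2, 3

Start at 1.
Its neighbours: 2, 3.
Nothing further is reachable.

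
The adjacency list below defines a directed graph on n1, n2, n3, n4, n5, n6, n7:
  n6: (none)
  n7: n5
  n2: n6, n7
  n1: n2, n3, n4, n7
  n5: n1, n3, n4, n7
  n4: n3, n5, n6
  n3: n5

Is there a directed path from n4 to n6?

Yes

Explore from n4.
Distance 1: reach n3, n5, n6.
Found n6.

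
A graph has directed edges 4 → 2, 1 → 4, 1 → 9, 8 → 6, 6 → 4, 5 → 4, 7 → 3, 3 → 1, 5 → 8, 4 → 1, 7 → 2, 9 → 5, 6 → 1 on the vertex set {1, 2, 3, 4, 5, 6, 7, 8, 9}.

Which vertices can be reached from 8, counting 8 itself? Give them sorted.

Start at 8.
Its neighbours: 6.
Then their neighbours: 1, 4.
Then next layer: 2, 9.
Then next layer: 5.
Nothing further is reachable.

1, 2, 4, 5, 6, 8, 9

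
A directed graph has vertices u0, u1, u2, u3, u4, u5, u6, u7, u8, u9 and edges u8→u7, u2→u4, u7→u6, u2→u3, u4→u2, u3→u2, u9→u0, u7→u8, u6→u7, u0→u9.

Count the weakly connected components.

From u0: component {u0, u9}.
From u1: component {u1}.
From u2: component {u2, u3, u4}.
From u5: component {u5}.
From u6: component {u6, u7, u8}.
That's 5 components.

5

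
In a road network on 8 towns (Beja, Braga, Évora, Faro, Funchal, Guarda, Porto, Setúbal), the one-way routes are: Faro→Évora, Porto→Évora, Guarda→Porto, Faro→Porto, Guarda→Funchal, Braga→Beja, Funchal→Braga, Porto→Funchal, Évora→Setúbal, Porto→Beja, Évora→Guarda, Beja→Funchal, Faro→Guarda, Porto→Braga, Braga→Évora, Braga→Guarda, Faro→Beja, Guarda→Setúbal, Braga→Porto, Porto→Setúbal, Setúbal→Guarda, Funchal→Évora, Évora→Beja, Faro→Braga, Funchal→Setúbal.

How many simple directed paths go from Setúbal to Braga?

Setúbal→Guarda→Funchal→Braga
Setúbal→Guarda→Porto→Beja→Funchal→Braga
Setúbal→Guarda→Porto→Braga
Setúbal→Guarda→Porto→Évora→Beja→Funchal→Braga
Setúbal→Guarda→Porto→Funchal→Braga

5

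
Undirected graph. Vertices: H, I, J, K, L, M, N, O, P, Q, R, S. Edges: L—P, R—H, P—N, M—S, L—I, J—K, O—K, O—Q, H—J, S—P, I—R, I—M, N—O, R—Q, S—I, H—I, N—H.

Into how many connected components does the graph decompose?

From H: component {H, I, J, K, L, M, N, O, P, Q, R, S}.
That's 1 component.

1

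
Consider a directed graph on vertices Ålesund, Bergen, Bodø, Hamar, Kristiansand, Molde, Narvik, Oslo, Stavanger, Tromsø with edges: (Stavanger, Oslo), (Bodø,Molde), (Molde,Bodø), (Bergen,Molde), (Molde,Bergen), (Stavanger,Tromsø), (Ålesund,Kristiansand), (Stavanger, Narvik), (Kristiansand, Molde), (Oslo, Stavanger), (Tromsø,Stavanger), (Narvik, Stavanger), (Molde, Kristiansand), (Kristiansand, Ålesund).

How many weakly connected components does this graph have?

From Ålesund: component {Ålesund, Bergen, Bodø, Kristiansand, Molde}.
From Hamar: component {Hamar}.
From Narvik: component {Narvik, Oslo, Stavanger, Tromsø}.
That's 3 components.

3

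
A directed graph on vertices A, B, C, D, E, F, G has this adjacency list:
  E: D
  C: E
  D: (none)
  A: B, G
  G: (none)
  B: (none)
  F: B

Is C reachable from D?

No

D has no outgoing edges, so nothing is reachable from it.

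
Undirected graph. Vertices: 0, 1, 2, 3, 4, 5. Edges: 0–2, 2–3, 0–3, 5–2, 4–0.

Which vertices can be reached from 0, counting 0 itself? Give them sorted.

0, 2, 3, 4, 5

Start at 0.
Its neighbours: 2, 3, 4.
Then their neighbours: 5.
Nothing further is reachable.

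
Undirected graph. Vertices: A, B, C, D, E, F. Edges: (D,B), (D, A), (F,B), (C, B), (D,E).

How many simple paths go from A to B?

A–D–B

1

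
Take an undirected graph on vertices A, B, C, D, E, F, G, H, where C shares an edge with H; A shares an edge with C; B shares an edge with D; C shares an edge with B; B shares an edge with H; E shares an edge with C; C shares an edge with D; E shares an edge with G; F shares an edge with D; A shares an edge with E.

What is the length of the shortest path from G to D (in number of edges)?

Distance 0: G.
Distance 1: E.
Distance 2: A, C.
Distance 3: B, D, H — contains D.

3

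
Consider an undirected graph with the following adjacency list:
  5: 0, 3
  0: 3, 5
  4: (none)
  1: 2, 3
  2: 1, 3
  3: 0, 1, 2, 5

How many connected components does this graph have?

From 0: component {0, 1, 2, 3, 5}.
From 4: component {4}.
That's 2 components.

2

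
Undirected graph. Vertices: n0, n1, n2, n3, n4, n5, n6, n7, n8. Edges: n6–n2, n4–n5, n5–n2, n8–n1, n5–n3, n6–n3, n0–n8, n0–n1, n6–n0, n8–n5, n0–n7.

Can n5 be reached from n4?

Yes

Explore from n4.
Distance 1: reach n5.
Found n5.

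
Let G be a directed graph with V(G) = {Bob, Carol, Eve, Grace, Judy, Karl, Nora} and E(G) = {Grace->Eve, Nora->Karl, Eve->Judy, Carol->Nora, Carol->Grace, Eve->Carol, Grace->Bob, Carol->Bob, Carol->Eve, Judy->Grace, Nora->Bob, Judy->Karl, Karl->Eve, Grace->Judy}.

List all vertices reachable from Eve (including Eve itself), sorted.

Bob, Carol, Eve, Grace, Judy, Karl, Nora

Start at Eve.
Its neighbours: Carol, Judy.
Then their neighbours: Bob, Grace, Karl, Nora.
Every vertex is now reached.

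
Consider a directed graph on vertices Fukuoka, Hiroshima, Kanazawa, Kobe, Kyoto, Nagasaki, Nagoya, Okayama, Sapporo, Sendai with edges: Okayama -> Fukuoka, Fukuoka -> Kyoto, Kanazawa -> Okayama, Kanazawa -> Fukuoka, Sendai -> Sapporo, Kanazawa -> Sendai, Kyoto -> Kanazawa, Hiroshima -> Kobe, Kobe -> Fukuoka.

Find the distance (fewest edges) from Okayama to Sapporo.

Distance 0: Okayama.
Distance 1: Fukuoka.
Distance 2: Kyoto.
Distance 3: Kanazawa.
Distance 4: Sendai.
Distance 5: Sapporo — contains Sapporo.

5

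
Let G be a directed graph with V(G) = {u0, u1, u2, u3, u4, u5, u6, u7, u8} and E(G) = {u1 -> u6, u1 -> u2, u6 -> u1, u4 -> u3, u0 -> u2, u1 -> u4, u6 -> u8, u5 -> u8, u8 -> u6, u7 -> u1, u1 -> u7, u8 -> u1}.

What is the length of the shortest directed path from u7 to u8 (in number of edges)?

3

Distance 0: u7.
Distance 1: u1.
Distance 2: u2, u4, u6.
Distance 3: u3, u8 — contains u8.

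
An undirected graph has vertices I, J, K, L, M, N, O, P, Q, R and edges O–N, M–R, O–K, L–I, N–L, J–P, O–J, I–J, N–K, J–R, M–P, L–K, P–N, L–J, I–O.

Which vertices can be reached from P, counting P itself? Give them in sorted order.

I, J, K, L, M, N, O, P, R

Start at P.
Its neighbours: J, M, N.
Then their neighbours: I, K, L, O, R.
Nothing further is reachable.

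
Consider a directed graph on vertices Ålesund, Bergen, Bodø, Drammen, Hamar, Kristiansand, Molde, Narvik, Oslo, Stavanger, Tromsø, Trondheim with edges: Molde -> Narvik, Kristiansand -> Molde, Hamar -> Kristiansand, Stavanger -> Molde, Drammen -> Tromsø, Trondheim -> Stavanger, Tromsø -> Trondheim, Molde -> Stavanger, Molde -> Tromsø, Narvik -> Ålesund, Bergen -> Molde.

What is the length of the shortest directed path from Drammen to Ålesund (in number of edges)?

Distance 0: Drammen.
Distance 1: Tromsø.
Distance 2: Trondheim.
Distance 3: Stavanger.
Distance 4: Molde.
Distance 5: Narvik.
Distance 6: Ålesund — contains Ålesund.

6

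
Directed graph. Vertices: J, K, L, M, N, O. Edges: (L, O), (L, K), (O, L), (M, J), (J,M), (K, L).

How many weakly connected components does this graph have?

3

From J: component {J, M}.
From K: component {K, L, O}.
From N: component {N}.
That's 3 components.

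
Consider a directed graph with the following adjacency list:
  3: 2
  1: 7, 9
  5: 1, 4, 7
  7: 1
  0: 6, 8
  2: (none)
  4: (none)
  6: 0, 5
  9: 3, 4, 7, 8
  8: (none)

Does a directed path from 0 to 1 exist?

Yes

Explore from 0.
Distance 1: reach 6, 8.
Distance 2: reach 5.
Distance 3: reach 1, 4, 7.
Found 1.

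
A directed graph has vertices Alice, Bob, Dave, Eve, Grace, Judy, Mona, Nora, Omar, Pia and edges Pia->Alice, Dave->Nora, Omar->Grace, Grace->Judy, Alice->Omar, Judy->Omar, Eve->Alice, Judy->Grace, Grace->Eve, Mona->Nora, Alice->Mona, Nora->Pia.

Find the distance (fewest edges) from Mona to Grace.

Distance 0: Mona.
Distance 1: Nora.
Distance 2: Pia.
Distance 3: Alice.
Distance 4: Omar.
Distance 5: Grace — contains Grace.

5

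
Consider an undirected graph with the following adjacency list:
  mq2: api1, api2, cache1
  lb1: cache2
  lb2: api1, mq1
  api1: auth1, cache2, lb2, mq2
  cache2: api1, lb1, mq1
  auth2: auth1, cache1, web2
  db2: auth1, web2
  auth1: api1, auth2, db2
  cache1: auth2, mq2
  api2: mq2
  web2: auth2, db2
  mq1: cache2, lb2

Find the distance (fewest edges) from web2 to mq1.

Distance 0: web2.
Distance 1: auth2, db2.
Distance 2: auth1, cache1.
Distance 3: api1, mq2.
Distance 4: api2, cache2, lb2.
Distance 5: lb1, mq1 — contains mq1.

5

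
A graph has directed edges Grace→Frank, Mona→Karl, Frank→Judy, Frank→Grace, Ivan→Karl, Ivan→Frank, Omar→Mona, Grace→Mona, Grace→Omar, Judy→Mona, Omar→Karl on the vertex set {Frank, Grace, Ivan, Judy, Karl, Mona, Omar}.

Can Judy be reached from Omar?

Explore from Omar.
Distance 1: reach Karl, Mona.
The search from Omar is exhausted; no directed path reaches Judy.

No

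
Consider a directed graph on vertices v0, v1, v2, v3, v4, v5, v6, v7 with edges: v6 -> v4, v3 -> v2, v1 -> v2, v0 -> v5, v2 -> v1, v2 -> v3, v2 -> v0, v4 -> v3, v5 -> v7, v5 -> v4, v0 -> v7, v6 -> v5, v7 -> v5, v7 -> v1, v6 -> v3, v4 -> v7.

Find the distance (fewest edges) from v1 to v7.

Distance 0: v1.
Distance 1: v2.
Distance 2: v0, v3.
Distance 3: v5, v7 — contains v7.

3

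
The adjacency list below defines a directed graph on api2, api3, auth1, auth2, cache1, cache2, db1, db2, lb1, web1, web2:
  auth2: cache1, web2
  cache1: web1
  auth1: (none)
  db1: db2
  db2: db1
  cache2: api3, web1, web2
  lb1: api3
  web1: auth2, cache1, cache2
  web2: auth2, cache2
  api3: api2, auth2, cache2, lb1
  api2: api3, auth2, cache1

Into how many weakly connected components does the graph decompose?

From api2: component {api2, api3, auth2, cache1, cache2, lb1, web1, web2}.
From auth1: component {auth1}.
From db1: component {db1, db2}.
That's 3 components.

3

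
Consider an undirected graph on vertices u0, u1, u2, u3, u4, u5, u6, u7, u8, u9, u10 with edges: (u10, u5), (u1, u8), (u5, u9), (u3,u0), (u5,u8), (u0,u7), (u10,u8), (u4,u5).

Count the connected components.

4

From u0: component {u0, u3, u7}.
From u1: component {u1, u4, u5, u8, u9, u10}.
From u2: component {u2}.
From u6: component {u6}.
That's 4 components.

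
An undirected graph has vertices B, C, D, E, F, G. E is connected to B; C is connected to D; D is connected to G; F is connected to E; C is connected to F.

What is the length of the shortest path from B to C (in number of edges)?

Distance 0: B.
Distance 1: E.
Distance 2: F.
Distance 3: C — contains C.

3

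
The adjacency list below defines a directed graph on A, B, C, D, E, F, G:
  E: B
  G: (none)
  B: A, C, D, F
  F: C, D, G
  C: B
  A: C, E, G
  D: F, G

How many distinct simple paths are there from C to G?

5

C→B→A→G
C→B→D→F→G
C→B→D→G
C→B→F→D→G
C→B→F→G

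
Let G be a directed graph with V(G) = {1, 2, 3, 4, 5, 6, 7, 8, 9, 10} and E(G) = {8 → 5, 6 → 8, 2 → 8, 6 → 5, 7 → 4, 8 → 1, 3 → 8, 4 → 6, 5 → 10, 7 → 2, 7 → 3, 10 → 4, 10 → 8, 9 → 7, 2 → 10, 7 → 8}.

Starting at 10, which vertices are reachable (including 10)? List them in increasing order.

1, 4, 5, 6, 8, 10

Start at 10.
Its neighbours: 4, 8.
Then their neighbours: 1, 5, 6.
Nothing further is reachable.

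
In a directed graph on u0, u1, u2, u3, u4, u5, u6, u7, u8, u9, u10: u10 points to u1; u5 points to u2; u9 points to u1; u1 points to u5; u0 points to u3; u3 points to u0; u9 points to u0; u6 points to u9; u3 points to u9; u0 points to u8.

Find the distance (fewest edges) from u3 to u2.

Distance 0: u3.
Distance 1: u0, u9.
Distance 2: u1, u8.
Distance 3: u5.
Distance 4: u2 — contains u2.

4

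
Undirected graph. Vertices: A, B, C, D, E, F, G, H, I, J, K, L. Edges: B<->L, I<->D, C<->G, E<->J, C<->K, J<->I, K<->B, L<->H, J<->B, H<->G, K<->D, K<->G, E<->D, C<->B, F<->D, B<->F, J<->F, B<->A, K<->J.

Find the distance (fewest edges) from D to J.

2

Distance 0: D.
Distance 1: E, F, I, K.
Distance 2: B, C, G, J — contains J.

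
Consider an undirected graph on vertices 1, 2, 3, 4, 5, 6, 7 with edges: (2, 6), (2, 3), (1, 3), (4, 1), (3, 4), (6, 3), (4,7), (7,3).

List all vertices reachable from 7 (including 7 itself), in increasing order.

Start at 7.
Its neighbours: 3, 4.
Then their neighbours: 1, 2, 6.
Nothing further is reachable.

1, 2, 3, 4, 6, 7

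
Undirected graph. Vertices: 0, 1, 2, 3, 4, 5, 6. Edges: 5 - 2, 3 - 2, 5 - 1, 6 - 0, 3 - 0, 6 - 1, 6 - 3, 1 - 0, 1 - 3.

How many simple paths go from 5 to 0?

5–1–0
5–1–3–0
5–1–3–6–0
5–1–6–0
5–1–6–3–0
5–2–3–0
5–2–3–1–0
5–2–3–1–6–0
5–2–3–6–0
5–2–3–6–1–0

10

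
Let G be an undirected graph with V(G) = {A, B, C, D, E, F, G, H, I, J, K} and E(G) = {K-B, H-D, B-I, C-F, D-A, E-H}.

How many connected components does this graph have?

From A: component {A, D, E, H}.
From B: component {B, I, K}.
From C: component {C, F}.
From G: component {G}.
From J: component {J}.
That's 5 components.

5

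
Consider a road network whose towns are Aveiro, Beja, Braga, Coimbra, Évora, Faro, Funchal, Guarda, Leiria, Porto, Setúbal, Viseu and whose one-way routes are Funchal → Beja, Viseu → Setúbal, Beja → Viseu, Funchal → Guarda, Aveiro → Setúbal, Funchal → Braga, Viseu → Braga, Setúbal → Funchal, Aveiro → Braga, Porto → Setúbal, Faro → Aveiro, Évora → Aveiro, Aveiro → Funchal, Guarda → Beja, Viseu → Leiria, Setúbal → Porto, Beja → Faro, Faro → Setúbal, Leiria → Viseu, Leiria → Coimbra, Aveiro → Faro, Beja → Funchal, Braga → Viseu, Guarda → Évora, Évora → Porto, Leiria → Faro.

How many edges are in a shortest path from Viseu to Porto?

Distance 0: Viseu.
Distance 1: Braga, Leiria, Setúbal.
Distance 2: Coimbra, Faro, Funchal, Porto — contains Porto.

2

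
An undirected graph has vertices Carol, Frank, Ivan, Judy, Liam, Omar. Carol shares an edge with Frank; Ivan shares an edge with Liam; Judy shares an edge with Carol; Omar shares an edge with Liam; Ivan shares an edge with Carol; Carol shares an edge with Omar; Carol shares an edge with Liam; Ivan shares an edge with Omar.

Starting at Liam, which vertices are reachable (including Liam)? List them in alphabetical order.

Carol, Frank, Ivan, Judy, Liam, Omar

Start at Liam.
Its neighbours: Carol, Ivan, Omar.
Then their neighbours: Frank, Judy.
Every vertex is now reached.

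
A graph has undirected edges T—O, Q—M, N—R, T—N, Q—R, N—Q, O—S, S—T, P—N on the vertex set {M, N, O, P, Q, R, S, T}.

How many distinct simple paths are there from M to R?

2

M–Q–N–R
M–Q–R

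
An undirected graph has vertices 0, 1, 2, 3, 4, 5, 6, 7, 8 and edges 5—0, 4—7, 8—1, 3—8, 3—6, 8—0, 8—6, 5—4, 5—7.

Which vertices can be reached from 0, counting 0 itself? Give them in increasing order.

0, 1, 3, 4, 5, 6, 7, 8

Start at 0.
Its neighbours: 5, 8.
Then their neighbours: 1, 3, 4, 6, 7.
Nothing further is reachable.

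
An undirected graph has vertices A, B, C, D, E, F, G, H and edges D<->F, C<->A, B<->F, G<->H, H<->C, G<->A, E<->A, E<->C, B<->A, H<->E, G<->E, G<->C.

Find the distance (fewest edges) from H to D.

Distance 0: H.
Distance 1: C, E, G.
Distance 2: A.
Distance 3: B.
Distance 4: F.
Distance 5: D — contains D.

5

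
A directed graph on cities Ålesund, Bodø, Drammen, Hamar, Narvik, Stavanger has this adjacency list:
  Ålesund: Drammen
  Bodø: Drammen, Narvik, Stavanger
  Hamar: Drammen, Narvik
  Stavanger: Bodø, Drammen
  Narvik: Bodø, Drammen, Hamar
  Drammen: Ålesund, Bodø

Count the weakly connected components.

From Ålesund: component {Ålesund, Bodø, Drammen, Hamar, Narvik, Stavanger}.
That's 1 component.

1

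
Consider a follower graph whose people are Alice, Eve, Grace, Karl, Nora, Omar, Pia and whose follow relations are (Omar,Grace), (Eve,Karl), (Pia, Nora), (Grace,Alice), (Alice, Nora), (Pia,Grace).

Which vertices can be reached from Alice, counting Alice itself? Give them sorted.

Alice, Nora

Start at Alice.
Its neighbours: Nora.
Nothing further is reachable.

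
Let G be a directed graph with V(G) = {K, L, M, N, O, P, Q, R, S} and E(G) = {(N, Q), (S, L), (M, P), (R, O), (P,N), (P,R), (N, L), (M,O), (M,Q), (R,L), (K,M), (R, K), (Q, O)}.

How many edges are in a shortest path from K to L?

Distance 0: K.
Distance 1: M.
Distance 2: O, P, Q.
Distance 3: N, R.
Distance 4: L — contains L.

4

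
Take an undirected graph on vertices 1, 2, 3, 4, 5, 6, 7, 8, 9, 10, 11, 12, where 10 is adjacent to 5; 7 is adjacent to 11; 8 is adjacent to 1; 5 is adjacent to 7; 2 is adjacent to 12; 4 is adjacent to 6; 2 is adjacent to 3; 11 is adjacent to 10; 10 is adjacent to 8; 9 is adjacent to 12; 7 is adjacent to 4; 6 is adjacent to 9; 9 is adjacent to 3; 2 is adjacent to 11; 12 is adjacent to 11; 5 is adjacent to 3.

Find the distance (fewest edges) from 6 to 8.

Distance 0: 6.
Distance 1: 4, 9.
Distance 2: 3, 7, 12.
Distance 3: 2, 5, 11.
Distance 4: 10.
Distance 5: 8 — contains 8.

5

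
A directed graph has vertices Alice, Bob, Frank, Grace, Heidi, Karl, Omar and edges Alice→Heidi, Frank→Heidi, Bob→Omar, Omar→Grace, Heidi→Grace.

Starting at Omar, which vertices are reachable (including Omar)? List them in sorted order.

Start at Omar.
Its neighbours: Grace.
Nothing further is reachable.

Grace, Omar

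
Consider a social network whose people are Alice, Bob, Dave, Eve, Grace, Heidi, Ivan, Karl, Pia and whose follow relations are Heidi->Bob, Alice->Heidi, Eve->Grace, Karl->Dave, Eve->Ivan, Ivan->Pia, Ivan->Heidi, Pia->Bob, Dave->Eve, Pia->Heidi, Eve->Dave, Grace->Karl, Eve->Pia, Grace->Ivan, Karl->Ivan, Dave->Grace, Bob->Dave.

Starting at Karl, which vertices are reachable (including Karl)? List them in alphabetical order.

Start at Karl.
Its neighbours: Dave, Ivan.
Then their neighbours: Eve, Grace, Heidi, Pia.
Then next layer: Bob.
Nothing further is reachable.

Bob, Dave, Eve, Grace, Heidi, Ivan, Karl, Pia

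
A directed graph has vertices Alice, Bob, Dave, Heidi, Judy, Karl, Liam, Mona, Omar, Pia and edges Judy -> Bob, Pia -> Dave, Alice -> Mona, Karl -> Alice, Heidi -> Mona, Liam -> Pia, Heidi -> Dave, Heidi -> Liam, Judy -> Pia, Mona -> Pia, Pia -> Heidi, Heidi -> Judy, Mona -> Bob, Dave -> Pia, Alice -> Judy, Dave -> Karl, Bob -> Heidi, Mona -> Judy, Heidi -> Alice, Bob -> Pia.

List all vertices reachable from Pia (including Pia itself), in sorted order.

Alice, Bob, Dave, Heidi, Judy, Karl, Liam, Mona, Pia

Start at Pia.
Its neighbours: Dave, Heidi.
Then their neighbours: Alice, Judy, Karl, Liam, Mona.
Then next layer: Bob.
Nothing further is reachable.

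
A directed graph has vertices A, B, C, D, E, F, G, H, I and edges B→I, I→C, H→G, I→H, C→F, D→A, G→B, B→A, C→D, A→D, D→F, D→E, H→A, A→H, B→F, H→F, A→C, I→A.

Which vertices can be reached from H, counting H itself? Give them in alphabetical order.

A, B, C, D, E, F, G, H, I

Start at H.
Its neighbours: A, F, G.
Then their neighbours: B, C, D.
Then next layer: E, I.
Every vertex is now reached.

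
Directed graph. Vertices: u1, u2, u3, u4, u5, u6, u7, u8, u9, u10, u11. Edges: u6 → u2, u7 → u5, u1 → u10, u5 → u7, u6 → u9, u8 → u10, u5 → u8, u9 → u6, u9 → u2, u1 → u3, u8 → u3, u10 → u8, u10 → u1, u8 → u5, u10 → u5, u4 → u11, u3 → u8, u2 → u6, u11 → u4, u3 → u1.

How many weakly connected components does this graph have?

From u1: component {u1, u3, u5, u7, u8, u10}.
From u2: component {u2, u6, u9}.
From u4: component {u4, u11}.
That's 3 components.

3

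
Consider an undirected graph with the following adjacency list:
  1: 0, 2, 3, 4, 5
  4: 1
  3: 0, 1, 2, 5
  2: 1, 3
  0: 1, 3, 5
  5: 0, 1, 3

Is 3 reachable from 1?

Explore from 1.
Distance 1: reach 0, 2, 3, 4, 5.
Found 3.

Yes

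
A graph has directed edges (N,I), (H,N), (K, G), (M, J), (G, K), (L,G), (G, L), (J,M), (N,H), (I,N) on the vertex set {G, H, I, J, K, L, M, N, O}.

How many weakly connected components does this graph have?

4

From G: component {G, K, L}.
From H: component {H, I, N}.
From J: component {J, M}.
From O: component {O}.
That's 4 components.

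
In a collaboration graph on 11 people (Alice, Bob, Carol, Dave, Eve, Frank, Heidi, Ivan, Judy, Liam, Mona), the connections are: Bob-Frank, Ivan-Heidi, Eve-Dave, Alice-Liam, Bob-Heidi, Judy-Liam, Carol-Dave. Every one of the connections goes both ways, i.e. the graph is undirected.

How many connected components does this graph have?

4

From Alice: component {Alice, Judy, Liam}.
From Bob: component {Bob, Frank, Heidi, Ivan}.
From Carol: component {Carol, Dave, Eve}.
From Mona: component {Mona}.
That's 4 components.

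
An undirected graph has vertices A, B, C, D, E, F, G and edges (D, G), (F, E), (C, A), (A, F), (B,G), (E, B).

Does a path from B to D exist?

Explore from B.
Distance 1: reach E, G.
Distance 2: reach D, F.
Found D.

Yes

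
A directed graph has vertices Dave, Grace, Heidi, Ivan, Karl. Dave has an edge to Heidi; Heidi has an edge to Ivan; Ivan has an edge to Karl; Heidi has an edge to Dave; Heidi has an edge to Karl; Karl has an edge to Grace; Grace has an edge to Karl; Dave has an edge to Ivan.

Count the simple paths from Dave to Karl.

Dave→Heidi→Ivan→Karl
Dave→Heidi→Karl
Dave→Ivan→Karl

3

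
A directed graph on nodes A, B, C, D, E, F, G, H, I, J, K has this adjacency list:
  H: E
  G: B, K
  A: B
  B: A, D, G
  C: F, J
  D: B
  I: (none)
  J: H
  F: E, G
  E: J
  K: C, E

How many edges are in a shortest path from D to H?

6

Distance 0: D.
Distance 1: B.
Distance 2: A, G.
Distance 3: K.
Distance 4: C, E.
Distance 5: F, J.
Distance 6: H — contains H.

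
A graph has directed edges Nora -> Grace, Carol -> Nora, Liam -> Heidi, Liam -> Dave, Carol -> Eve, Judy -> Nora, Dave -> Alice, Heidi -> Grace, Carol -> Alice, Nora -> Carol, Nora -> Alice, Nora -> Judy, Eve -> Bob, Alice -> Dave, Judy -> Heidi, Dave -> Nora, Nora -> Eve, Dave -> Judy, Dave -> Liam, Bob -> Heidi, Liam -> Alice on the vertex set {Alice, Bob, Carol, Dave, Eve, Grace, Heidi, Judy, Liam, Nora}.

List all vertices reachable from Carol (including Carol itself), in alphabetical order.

Alice, Bob, Carol, Dave, Eve, Grace, Heidi, Judy, Liam, Nora

Start at Carol.
Its neighbours: Alice, Eve, Nora.
Then their neighbours: Bob, Dave, Grace, Judy.
Then next layer: Heidi, Liam.
Every vertex is now reached.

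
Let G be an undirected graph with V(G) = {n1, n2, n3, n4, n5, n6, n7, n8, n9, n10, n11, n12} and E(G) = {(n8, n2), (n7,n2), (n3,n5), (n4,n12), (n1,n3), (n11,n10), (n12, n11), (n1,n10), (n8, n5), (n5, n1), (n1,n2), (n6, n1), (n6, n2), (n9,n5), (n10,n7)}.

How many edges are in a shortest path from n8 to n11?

4

Distance 0: n8.
Distance 1: n2, n5.
Distance 2: n1, n3, n6, n7, n9.
Distance 3: n10.
Distance 4: n11 — contains n11.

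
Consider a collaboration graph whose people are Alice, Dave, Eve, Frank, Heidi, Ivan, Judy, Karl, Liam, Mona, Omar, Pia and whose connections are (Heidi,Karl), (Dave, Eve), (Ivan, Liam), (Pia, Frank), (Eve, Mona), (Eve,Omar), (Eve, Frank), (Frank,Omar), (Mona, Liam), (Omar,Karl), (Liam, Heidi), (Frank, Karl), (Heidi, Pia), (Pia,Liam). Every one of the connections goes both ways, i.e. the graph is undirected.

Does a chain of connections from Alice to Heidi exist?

No

Alice has no edges, so nothing is reachable from it.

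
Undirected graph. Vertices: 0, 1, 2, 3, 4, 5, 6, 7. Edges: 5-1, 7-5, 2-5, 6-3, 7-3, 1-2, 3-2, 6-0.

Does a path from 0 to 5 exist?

Explore from 0.
Distance 1: reach 6.
Distance 2: reach 3.
Distance 3: reach 2, 7.
Distance 4: reach 1, 5.
Found 5.

Yes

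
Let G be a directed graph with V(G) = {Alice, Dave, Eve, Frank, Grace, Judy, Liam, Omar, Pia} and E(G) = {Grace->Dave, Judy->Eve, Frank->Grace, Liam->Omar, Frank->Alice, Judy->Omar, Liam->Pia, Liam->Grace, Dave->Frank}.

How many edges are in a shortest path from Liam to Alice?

4

Distance 0: Liam.
Distance 1: Grace, Omar, Pia.
Distance 2: Dave.
Distance 3: Frank.
Distance 4: Alice — contains Alice.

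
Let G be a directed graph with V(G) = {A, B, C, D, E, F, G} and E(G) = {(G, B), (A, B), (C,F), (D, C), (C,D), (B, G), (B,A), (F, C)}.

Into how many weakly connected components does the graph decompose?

3

From A: component {A, B, G}.
From C: component {C, D, F}.
From E: component {E}.
That's 3 components.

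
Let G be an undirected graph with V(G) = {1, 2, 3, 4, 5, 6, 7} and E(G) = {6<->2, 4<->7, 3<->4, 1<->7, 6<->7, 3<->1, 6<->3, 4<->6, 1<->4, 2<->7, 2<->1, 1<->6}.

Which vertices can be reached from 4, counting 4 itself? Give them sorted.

Start at 4.
Its neighbours: 1, 3, 6, 7.
Then their neighbours: 2.
Nothing further is reachable.

1, 2, 3, 4, 6, 7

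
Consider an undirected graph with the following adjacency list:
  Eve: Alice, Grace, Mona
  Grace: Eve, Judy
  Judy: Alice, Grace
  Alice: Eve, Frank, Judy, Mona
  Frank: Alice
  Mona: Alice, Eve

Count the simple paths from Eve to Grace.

Eve–Alice–Judy–Grace
Eve–Grace
Eve–Mona–Alice–Judy–Grace

3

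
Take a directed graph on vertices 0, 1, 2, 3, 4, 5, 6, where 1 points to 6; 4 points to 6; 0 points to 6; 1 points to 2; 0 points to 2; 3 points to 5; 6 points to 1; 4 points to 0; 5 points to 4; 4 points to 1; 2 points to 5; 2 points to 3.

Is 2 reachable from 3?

Explore from 3.
Distance 1: reach 5.
Distance 2: reach 4.
Distance 3: reach 0, 1, 6.
Distance 4: reach 2.
Found 2.

Yes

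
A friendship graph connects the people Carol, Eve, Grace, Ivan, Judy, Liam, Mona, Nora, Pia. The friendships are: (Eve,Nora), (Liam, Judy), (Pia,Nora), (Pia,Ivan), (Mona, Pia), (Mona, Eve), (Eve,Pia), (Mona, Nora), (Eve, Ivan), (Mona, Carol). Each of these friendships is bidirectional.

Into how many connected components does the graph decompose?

From Carol: component {Carol, Eve, Ivan, Mona, Nora, Pia}.
From Grace: component {Grace}.
From Judy: component {Judy, Liam}.
That's 3 components.

3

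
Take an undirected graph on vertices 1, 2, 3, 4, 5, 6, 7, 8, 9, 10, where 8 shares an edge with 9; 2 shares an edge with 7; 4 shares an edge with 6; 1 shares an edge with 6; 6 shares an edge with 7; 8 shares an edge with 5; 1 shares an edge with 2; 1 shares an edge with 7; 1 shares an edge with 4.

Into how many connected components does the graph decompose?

From 1: component {1, 2, 4, 6, 7}.
From 3: component {3}.
From 5: component {5, 8, 9}.
From 10: component {10}.
That's 4 components.

4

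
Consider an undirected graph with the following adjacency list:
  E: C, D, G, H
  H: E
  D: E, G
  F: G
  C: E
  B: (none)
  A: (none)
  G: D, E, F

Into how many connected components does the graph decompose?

3

From A: component {A}.
From B: component {B}.
From C: component {C, D, E, F, G, H}.
That's 3 components.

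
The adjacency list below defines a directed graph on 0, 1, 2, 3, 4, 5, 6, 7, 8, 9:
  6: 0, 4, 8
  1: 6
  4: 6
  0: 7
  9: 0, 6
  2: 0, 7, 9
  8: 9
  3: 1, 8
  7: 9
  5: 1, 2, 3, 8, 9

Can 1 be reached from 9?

No

Explore from 9.
Distance 1: reach 0, 6.
Distance 2: reach 4, 7, 8.
The search from 9 is exhausted; no directed path reaches 1.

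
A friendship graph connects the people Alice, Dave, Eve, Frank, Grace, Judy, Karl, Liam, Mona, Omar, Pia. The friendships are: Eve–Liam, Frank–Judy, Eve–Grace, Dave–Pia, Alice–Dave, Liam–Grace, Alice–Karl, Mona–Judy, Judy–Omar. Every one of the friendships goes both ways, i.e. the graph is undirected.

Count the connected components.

3

From Alice: component {Alice, Dave, Karl, Pia}.
From Eve: component {Eve, Grace, Liam}.
From Frank: component {Frank, Judy, Mona, Omar}.
That's 3 components.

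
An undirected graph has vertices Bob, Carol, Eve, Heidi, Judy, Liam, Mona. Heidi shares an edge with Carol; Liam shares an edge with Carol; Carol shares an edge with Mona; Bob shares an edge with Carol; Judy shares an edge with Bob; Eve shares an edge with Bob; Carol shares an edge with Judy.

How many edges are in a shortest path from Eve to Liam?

3

Distance 0: Eve.
Distance 1: Bob.
Distance 2: Carol, Judy.
Distance 3: Heidi, Liam, Mona — contains Liam.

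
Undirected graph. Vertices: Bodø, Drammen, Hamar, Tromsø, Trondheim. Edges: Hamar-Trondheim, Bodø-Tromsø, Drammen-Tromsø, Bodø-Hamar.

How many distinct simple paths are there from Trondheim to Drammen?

Trondheim–Hamar–Bodø–Tromsø–Drammen

1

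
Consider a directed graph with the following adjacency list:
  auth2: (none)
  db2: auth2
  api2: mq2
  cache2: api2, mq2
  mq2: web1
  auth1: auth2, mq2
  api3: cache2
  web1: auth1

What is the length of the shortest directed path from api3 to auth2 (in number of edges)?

Distance 0: api3.
Distance 1: cache2.
Distance 2: api2, mq2.
Distance 3: web1.
Distance 4: auth1.
Distance 5: auth2 — contains auth2.

5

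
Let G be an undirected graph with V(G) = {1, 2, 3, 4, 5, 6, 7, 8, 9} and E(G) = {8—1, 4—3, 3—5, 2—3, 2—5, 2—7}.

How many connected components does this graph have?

From 1: component {1, 8}.
From 2: component {2, 3, 4, 5, 7}.
From 6: component {6}.
From 9: component {9}.
That's 4 components.

4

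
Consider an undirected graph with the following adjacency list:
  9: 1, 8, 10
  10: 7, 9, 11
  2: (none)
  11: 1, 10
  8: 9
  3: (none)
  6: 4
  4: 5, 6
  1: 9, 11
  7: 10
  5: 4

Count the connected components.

4

From 1: component {1, 7, 8, 9, 10, 11}.
From 2: component {2}.
From 3: component {3}.
From 4: component {4, 5, 6}.
That's 4 components.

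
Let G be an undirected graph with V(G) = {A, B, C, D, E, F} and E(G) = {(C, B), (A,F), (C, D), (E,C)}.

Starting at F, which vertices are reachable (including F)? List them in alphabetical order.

A, F

Start at F.
Its neighbours: A.
Nothing further is reachable.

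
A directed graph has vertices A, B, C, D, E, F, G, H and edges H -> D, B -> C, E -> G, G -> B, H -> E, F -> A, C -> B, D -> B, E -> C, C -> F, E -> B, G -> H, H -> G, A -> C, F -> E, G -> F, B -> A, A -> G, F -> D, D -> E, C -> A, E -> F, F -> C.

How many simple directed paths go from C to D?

10

C→A→G→F→D
C→A→G→H→D
C→A→G→H→E→F→D
C→B→A→G→F→D
C→B→A→G→H→D
C→B→A→G→H→E→F→D
C→F→A→G→H→D
C→F→D
C→F→E→B→A→G→H→D
C→F→E→G→H→D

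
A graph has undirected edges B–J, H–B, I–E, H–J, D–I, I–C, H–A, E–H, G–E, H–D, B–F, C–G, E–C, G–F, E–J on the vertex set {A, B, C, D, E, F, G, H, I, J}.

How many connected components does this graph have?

From A: component {A, B, C, D, E, F, G, H, I, J}.
That's 1 component.

1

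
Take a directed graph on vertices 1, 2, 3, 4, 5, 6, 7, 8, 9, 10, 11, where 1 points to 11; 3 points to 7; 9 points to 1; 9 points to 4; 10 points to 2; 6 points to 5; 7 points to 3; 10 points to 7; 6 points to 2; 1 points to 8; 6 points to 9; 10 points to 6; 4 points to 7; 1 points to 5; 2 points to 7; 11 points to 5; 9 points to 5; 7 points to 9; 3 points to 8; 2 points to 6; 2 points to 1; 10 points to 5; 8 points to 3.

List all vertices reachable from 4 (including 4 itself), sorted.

Start at 4.
Its neighbours: 7.
Then their neighbours: 3, 9.
Then next layer: 1, 5, 8.
Then next layer: 11.
Nothing further is reachable.

1, 3, 4, 5, 7, 8, 9, 11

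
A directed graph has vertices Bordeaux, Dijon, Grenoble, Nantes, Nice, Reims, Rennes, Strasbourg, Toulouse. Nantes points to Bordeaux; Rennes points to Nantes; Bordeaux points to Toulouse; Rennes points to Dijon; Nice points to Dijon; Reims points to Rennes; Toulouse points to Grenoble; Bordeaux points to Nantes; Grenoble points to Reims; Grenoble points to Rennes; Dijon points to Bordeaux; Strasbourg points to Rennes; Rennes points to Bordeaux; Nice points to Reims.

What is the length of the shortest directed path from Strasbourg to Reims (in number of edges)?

Distance 0: Strasbourg.
Distance 1: Rennes.
Distance 2: Bordeaux, Dijon, Nantes.
Distance 3: Toulouse.
Distance 4: Grenoble.
Distance 5: Reims — contains Reims.

5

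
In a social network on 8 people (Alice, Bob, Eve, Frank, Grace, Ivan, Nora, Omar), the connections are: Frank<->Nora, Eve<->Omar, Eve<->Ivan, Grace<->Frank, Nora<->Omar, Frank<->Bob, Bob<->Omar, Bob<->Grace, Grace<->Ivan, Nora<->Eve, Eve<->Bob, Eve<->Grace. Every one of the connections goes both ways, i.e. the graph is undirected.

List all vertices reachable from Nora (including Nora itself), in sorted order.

Bob, Eve, Frank, Grace, Ivan, Nora, Omar

Start at Nora.
Its neighbours: Eve, Frank, Omar.
Then their neighbours: Bob, Grace, Ivan.
Nothing further is reachable.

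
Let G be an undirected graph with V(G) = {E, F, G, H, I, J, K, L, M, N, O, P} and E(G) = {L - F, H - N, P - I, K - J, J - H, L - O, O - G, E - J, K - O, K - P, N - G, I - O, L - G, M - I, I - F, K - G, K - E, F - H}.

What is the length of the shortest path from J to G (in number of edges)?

Distance 0: J.
Distance 1: E, H, K.
Distance 2: F, G, N, O, P — contains G.

2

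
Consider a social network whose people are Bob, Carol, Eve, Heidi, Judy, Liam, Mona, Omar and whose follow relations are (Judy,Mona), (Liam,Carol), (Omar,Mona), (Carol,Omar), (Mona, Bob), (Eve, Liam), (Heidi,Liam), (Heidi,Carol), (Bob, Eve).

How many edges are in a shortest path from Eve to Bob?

5

Distance 0: Eve.
Distance 1: Liam.
Distance 2: Carol.
Distance 3: Omar.
Distance 4: Mona.
Distance 5: Bob — contains Bob.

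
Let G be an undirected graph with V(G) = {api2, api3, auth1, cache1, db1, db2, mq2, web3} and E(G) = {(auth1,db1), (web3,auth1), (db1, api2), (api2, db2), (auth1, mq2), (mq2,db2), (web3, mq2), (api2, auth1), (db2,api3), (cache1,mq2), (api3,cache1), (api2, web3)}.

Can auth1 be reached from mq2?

Yes

Explore from mq2.
Distance 1: reach auth1, cache1, db2, web3.
Found auth1.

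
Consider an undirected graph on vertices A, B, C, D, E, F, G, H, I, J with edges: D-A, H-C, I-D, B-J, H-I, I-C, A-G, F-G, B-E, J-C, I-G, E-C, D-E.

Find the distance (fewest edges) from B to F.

5

Distance 0: B.
Distance 1: E, J.
Distance 2: C, D.
Distance 3: A, H, I.
Distance 4: G.
Distance 5: F — contains F.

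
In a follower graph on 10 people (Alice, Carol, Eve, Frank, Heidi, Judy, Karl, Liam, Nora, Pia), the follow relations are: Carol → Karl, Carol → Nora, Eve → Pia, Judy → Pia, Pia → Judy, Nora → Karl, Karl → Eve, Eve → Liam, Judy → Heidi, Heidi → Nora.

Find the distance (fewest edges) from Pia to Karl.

4

Distance 0: Pia.
Distance 1: Judy.
Distance 2: Heidi.
Distance 3: Nora.
Distance 4: Karl — contains Karl.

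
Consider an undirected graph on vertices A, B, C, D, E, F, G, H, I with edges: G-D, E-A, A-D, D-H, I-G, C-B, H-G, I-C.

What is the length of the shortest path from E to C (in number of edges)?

5

Distance 0: E.
Distance 1: A.
Distance 2: D.
Distance 3: G, H.
Distance 4: I.
Distance 5: C — contains C.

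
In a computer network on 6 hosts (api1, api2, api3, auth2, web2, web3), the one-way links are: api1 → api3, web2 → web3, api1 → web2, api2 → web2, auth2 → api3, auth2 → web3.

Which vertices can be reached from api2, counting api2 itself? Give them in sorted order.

api2, web2, web3

Start at api2.
Its neighbours: web2.
Then their neighbours: web3.
Nothing further is reachable.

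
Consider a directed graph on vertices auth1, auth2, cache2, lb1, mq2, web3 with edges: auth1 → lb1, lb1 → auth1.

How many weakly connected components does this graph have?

From auth1: component {auth1, lb1}.
From auth2: component {auth2}.
From cache2: component {cache2}.
From mq2: component {mq2}.
From web3: component {web3}.
That's 5 components.

5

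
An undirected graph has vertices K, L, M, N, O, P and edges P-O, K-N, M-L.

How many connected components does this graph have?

3

From K: component {K, N}.
From L: component {L, M}.
From O: component {O, P}.
That's 3 components.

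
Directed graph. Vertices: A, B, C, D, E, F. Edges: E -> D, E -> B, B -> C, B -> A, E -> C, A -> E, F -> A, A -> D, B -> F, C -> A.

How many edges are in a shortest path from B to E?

2

Distance 0: B.
Distance 1: A, C, F.
Distance 2: D, E — contains E.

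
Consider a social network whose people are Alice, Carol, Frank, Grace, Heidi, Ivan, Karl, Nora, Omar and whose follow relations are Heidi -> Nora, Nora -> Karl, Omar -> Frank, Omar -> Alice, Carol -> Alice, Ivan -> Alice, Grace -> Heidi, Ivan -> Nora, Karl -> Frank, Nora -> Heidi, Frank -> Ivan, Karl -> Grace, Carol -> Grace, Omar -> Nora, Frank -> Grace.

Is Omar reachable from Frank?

Explore from Frank.
Distance 1: reach Grace, Ivan.
Distance 2: reach Alice, Heidi, Nora.
Distance 3: reach Karl.
The search from Frank is exhausted; no directed path reaches Omar.

No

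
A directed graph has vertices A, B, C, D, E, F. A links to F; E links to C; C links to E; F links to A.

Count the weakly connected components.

From A: component {A, F}.
From B: component {B}.
From C: component {C, E}.
From D: component {D}.
That's 4 components.

4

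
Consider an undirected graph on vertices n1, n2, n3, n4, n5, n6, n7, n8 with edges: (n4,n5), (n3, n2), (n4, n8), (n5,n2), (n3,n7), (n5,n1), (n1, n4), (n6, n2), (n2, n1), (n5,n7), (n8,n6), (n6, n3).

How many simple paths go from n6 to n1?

n6–n2–n1
n6–n2–n3–n7–n5–n1
n6–n2–n3–n7–n5–n4–n1
n6–n2–n5–n1
n6–n2–n5–n4–n1
n6–n3–n2–n1
n6–n3–n2–n5–n1
n6–n3–n2–n5–n4–n1
n6–n3–n7–n5–n1
n6–n3–n7–n5–n2–n1
n6–n3–n7–n5–n4–n1
n6–n8–n4–n1
n6–n8–n4–n5–n1
n6–n8–n4–n5–n2–n1
n6–n8–n4–n5–n7–n3–n2–n1

15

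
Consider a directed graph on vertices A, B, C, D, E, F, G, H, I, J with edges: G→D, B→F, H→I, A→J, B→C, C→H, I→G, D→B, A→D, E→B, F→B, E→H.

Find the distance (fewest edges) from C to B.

5

Distance 0: C.
Distance 1: H.
Distance 2: I.
Distance 3: G.
Distance 4: D.
Distance 5: B — contains B.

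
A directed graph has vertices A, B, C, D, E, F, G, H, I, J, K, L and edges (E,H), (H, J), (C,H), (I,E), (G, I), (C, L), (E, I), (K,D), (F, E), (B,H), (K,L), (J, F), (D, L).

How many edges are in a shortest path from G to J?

4

Distance 0: G.
Distance 1: I.
Distance 2: E.
Distance 3: H.
Distance 4: J — contains J.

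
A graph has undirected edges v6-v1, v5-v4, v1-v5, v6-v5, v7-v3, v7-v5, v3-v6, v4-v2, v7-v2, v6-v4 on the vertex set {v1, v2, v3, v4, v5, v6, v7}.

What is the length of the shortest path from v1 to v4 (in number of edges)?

Distance 0: v1.
Distance 1: v5, v6.
Distance 2: v3, v4, v7 — contains v4.

2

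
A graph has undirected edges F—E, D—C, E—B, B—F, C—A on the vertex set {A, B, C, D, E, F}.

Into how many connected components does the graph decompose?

2

From A: component {A, C, D}.
From B: component {B, E, F}.
That's 2 components.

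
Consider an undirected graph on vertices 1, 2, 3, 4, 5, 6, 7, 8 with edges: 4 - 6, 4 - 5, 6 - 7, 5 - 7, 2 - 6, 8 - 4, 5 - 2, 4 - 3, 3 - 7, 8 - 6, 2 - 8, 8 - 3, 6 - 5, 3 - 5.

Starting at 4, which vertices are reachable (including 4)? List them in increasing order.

Start at 4.
Its neighbours: 3, 5, 6, 8.
Then their neighbours: 2, 7.
Nothing further is reachable.

2, 3, 4, 5, 6, 7, 8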